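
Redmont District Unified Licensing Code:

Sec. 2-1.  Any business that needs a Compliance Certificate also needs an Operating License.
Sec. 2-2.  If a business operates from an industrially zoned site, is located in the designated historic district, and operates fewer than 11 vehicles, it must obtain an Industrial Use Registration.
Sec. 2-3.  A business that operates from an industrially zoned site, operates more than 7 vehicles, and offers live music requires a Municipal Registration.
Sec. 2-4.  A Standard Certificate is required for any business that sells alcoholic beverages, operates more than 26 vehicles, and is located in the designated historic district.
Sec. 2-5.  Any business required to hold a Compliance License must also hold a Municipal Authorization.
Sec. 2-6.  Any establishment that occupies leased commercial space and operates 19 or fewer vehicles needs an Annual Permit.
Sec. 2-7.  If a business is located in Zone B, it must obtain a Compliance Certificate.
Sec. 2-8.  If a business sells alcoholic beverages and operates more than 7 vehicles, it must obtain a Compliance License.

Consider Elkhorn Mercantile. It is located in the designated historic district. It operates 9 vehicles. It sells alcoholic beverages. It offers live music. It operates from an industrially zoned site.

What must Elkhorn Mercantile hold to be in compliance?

Sec. 2-1. Compliance Certificate is not required → no effect.
Sec. 2-2. operates from an industrially zoned site; is located in the designated historic district; vehicles 9 < 11 → Industrial Use Registration required.
Sec. 2-3. operates from an industrially zoned site; vehicles 9 > 7; offers live music → Municipal Registration required.
Sec. 2-4. sells alcoholic beverages; vehicles 9 ≤ 26; is located in the designated historic district → Standard Certificate not required.
Sec. 2-5. Compliance License is required → Municipal Authorization also required.
Sec. 2-6. operates from an industrially zoned site (not: occupies leased commercial space); vehicles 9 ≤ 19 → Annual Permit not required.
Sec. 2-7. is located in the designated historic district (not: is located in Zone B) → Compliance Certificate not required.
Sec. 2-8. sells alcoholic beverages; vehicles 9 > 7 → Compliance License required.

Compliance License, Industrial Use Registration, Municipal Authorization, Municipal Registration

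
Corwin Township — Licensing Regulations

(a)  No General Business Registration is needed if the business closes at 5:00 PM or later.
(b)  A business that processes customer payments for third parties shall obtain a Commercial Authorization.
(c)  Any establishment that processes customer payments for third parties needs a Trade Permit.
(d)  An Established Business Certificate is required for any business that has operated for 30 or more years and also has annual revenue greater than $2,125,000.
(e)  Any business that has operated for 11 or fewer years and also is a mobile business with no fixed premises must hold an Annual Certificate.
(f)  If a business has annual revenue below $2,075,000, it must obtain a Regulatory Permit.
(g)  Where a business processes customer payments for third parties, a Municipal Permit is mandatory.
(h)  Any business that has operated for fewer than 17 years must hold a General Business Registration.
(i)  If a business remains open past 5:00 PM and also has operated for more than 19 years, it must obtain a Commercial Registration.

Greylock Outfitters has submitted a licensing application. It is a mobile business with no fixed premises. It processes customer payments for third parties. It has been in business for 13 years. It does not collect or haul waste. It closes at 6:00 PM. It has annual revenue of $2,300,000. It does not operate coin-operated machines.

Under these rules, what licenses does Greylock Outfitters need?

Commercial Authorization, Municipal Permit, Trade Permit

(a) closes 6:00 PM, after 5:00 PM → exempt from General Business Registration.
(b) processes customer payments for third parties → Commercial Authorization required.
(c) processes customer payments for third parties → Trade Permit required.
(d) years in business 13 < 30; revenue $2,300,000 > $2,125,000 → Established Business Certificate not required.
(e) years in business 13 > 11; is a mobile business with no fixed premises → Annual Certificate not required.
(f) revenue $2,300,000 ≥ $2,075,000 → Regulatory Permit not required.
(g) processes customer payments for third parties → Municipal Permit required.
(h) years in business 13 < 17 → General Business Registration required.
(i) closes 6:00 PM, after 5:00 PM; years in business 13 ≤ 19 → Commercial Registration not required.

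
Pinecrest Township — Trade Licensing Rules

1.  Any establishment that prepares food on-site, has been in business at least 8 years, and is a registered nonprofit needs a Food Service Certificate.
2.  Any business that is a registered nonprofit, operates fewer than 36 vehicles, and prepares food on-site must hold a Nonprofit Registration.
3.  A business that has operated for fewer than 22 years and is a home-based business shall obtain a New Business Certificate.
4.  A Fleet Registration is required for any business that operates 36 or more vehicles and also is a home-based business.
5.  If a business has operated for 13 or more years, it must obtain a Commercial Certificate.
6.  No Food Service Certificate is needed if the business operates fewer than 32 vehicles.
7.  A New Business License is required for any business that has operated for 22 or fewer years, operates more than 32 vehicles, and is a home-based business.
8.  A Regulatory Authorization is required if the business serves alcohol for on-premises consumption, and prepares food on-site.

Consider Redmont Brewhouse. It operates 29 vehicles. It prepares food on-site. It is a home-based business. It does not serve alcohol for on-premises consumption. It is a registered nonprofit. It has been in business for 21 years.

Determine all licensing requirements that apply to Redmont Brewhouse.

Commercial Certificate, New Business Certificate, Nonprofit Registration

1. prepares food on-site; years in business 21 ≥ 8; is a registered nonprofit → Food Service Certificate required.
2. is a registered nonprofit; vehicles 29 < 36; prepares food on-site → Nonprofit Registration required.
3. years in business 21 < 22; is a home-based business → New Business Certificate required.
4. vehicles 29 < 36; is a home-based business → Fleet Registration not required.
5. years in business 21 ≥ 13 → Commercial Certificate required.
6. vehicles 29 < 32 → exempt from Food Service Certificate.
7. years in business 21 ≤ 22; vehicles 29 ≤ 32; is a home-based business → New Business License not required.
8. does not serve alcohol for on-premises consumption; prepares food on-site → Regulatory Authorization not required.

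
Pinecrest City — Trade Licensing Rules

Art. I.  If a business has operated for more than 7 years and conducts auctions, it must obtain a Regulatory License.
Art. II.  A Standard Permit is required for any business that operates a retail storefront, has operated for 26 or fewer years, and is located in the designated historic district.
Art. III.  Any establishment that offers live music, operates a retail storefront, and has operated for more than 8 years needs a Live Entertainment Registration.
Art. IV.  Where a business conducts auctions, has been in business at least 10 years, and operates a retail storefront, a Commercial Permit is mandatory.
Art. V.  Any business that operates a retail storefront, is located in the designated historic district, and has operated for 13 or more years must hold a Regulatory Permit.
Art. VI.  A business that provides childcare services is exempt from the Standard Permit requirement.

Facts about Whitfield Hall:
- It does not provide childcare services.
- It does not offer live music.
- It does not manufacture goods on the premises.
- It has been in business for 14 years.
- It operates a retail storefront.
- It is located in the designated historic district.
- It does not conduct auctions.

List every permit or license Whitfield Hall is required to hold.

Art. I. years in business 14 > 7; does not conduct auctions → Regulatory License not required.
Art. II. operates a retail storefront; years in business 14 ≤ 26; is located in the designated historic district → Standard Permit required.
Art. III. does not offer live music; operates a retail storefront; years in business 14 > 8 → Live Entertainment Registration not required.
Art. IV. does not conduct auctions; years in business 14 ≥ 10; operates a retail storefront → Commercial Permit not required.
Art. V. operates a retail storefront; is located in the designated historic district; years in business 14 ≥ 13 → Regulatory Permit required.
Art. VI. does not provide childcare services → Standard Permit exemption does not apply.

Regulatory Permit, Standard Permit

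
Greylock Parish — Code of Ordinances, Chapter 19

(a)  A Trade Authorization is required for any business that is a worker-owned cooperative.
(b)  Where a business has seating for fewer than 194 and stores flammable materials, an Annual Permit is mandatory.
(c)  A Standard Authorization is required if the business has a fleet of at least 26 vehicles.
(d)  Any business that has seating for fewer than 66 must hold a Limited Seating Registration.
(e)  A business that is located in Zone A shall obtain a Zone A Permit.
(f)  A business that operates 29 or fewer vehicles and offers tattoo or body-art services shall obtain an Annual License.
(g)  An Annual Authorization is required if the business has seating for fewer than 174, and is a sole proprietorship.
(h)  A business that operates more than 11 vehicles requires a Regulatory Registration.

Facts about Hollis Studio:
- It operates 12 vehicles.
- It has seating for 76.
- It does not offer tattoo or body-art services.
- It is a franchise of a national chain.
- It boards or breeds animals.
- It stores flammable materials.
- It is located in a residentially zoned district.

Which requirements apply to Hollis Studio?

Annual Permit, Regulatory Registration

(a) is a franchise of a national chain (not: is a worker-owned cooperative) → Trade Authorization not required.
(b) seating 76 < 194; stores flammable materials → Annual Permit required.
(c) vehicles 12 < 26 → Standard Authorization not required.
(d) seating 76 ≥ 66 → Limited Seating Registration not required.
(e) is located in a residentially zoned district (not: is located in Zone A) → Zone A Permit not required.
(f) vehicles 12 ≤ 29; does not offer tattoo or body-art services → Annual License not required.
(g) seating 76 < 174; is a franchise of a national chain (not: is a sole proprietorship) → Annual Authorization not required.
(h) vehicles 12 > 11 → Regulatory Registration required.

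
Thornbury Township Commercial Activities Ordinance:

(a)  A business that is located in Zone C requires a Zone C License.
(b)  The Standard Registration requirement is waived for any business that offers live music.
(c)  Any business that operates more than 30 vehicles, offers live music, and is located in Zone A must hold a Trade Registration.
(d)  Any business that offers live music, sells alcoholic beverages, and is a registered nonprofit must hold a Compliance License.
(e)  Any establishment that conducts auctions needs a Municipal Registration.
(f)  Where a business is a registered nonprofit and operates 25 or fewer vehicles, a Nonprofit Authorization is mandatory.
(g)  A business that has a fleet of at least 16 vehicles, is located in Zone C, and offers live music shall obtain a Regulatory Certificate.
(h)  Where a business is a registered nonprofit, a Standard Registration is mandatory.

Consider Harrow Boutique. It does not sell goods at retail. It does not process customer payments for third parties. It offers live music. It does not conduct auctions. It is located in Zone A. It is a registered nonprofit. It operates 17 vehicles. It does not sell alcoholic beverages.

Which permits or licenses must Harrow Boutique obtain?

(a) is located in Zone A (not: is located in Zone C) → Zone C License not required.
(b) offers live music → exempt from Standard Registration.
(c) vehicles 17 ≤ 30; offers live music; is located in Zone A → Trade Registration not required.
(d) offers live music; does not sell alcoholic beverages; is a registered nonprofit → Compliance License not required.
(e) does not conduct auctions → Municipal Registration not required.
(f) is a registered nonprofit; vehicles 17 ≤ 25 → Nonprofit Authorization required.
(g) vehicles 17 ≥ 16; is located in Zone A (not: is located in Zone C); offers live music → Regulatory Certificate not required.
(h) is a registered nonprofit → Standard Registration required.

Nonprofit Authorization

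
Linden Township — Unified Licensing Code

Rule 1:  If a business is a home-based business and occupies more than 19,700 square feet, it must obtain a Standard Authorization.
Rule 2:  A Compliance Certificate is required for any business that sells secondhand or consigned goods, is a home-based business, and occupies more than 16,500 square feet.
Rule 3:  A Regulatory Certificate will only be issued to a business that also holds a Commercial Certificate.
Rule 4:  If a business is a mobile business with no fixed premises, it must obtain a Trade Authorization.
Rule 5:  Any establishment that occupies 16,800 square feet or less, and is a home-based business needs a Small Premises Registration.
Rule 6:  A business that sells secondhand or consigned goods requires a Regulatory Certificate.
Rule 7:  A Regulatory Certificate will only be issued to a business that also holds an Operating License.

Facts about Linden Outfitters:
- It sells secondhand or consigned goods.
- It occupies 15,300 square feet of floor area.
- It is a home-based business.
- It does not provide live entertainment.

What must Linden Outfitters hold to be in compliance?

Commercial Certificate, Operating License, Regulatory Certificate, Small Premises Registration

Rule 1: is a home-based business; floor area 15,300 square feet ≤ 19,700 square feet → Standard Authorization not required.
Rule 2: sells secondhand or consigned goods; is a home-based business; floor area 15,300 square feet ≤ 16,500 square feet → Compliance Certificate not required.
Rule 3: Regulatory Certificate is required → Commercial Certificate also required.
Rule 4: is a home-based business (not: is a mobile business with no fixed premises) → Trade Authorization not required.
Rule 5: floor area 15,300 square feet ≤ 16,800 square feet; is a home-based business → Small Premises Registration required.
Rule 6: sells secondhand or consigned goods → Regulatory Certificate required.
Rule 7: Regulatory Certificate is required → Operating License also required.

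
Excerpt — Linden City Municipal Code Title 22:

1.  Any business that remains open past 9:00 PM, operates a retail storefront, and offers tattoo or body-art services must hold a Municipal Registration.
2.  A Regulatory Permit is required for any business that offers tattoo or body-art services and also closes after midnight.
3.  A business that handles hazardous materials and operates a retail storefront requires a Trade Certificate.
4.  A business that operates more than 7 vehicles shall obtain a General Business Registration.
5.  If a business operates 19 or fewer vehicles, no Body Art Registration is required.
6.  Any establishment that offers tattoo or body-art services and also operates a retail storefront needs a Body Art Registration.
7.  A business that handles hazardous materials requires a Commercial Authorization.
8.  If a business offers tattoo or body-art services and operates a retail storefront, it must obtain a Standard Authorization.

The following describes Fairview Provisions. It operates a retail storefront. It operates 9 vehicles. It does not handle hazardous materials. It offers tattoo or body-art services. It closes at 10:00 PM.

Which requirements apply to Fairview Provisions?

General Business Registration, Municipal Registration, Standard Authorization

1. closes 10:00 PM, after 9:00 PM; operates a retail storefront; offers tattoo or body-art services → Municipal Registration required.
2. offers tattoo or body-art services; closes 10:00 PM, at/before midnight → Regulatory Permit not required.
3. does not handle hazardous materials; operates a retail storefront → Trade Certificate not required.
4. vehicles 9 > 7 → General Business Registration required.
5. vehicles 9 ≤ 19 → exempt from Body Art Registration.
6. offers tattoo or body-art services; operates a retail storefront → Body Art Registration required.
7. does not handle hazardous materials → Commercial Authorization not required.
8. offers tattoo or body-art services; operates a retail storefront → Standard Authorization required.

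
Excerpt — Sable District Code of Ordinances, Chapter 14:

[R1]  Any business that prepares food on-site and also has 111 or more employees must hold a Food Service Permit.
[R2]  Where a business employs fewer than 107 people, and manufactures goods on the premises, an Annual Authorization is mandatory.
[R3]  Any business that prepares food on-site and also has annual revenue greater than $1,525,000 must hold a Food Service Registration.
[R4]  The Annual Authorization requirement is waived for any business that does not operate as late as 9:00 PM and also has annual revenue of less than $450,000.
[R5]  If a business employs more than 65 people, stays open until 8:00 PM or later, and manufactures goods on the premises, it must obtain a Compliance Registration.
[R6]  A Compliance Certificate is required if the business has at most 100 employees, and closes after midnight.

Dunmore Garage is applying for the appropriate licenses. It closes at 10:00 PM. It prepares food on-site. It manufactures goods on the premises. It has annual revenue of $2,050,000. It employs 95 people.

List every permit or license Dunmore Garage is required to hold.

[R1] prepares food on-site; employees 95 < 111 → Food Service Permit not required.
[R2] employees 95 < 107; manufactures goods on the premises → Annual Authorization required.
[R3] prepares food on-site; revenue $2,050,000 > $1,525,000 → Food Service Registration required.
[R4] closes 10:00 PM, after 9:00 PM; revenue $2,050,000 ≥ $450,000 → Annual Authorization exemption does not apply.
[R5] employees 95 > 65; closes 10:00 PM, after 8:00 PM; manufactures goods on the premises → Compliance Registration required.
[R6] employees 95 ≤ 100; closes 10:00 PM, at/before midnight → Compliance Certificate not required.

Annual Authorization, Compliance Registration, Food Service Registration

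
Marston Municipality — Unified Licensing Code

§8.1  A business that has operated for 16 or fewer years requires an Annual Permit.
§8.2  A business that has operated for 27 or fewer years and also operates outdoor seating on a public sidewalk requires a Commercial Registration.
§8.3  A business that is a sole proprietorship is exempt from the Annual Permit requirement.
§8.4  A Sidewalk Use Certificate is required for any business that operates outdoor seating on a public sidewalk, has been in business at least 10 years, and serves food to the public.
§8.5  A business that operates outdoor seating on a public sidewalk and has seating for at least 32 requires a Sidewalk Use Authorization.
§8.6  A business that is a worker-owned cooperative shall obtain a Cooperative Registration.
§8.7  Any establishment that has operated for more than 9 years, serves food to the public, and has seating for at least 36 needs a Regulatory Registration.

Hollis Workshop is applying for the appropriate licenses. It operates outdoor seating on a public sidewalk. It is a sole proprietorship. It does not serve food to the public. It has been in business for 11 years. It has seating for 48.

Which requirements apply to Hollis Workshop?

§8.1 years in business 11 ≤ 16 → Annual Permit required.
§8.2 years in business 11 ≤ 27; operates outdoor seating on a public sidewalk → Commercial Registration required.
§8.3 is a sole proprietorship → exempt from Annual Permit.
§8.4 operates outdoor seating on a public sidewalk; years in business 11 ≥ 10; does not serve food to the public → Sidewalk Use Certificate not required.
§8.5 operates outdoor seating on a public sidewalk; seating 48 ≥ 32 → Sidewalk Use Authorization required.
§8.6 is a sole proprietorship (not: is a worker-owned cooperative) → Cooperative Registration not required.
§8.7 years in business 11 > 9; does not serve food to the public; seating 48 ≥ 36 → Regulatory Registration not required.

Commercial Registration, Sidewalk Use Authorization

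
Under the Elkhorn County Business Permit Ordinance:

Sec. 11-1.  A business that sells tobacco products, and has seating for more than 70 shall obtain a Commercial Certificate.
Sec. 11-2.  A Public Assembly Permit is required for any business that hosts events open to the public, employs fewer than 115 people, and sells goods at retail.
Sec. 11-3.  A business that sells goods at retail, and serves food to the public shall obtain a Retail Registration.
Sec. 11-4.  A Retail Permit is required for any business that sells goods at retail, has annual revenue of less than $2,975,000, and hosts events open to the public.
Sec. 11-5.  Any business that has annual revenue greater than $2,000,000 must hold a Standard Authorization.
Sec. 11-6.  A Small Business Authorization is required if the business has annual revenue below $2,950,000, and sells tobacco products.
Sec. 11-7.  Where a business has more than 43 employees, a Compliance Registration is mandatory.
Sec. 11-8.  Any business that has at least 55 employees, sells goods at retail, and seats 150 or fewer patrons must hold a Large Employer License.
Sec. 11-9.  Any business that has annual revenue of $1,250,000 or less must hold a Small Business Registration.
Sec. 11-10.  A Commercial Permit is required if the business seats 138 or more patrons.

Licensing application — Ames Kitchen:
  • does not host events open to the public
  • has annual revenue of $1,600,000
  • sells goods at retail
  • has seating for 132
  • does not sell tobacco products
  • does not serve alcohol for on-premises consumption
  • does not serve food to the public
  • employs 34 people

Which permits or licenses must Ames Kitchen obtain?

Sec. 11-1. does not sell tobacco products; seating 132 > 70 → Commercial Certificate not required.
Sec. 11-2. does not host events open to the public; employees 34 < 115; sells goods at retail → Public Assembly Permit not required.
Sec. 11-3. sells goods at retail; does not serve food to the public → Retail Registration not required.
Sec. 11-4. sells goods at retail; revenue $1,600,000 < $2,975,000; does not host events open to the public → Retail Permit not required.
Sec. 11-5. revenue $1,600,000 ≤ $2,000,000 → Standard Authorization not required.
Sec. 11-6. revenue $1,600,000 < $2,950,000; does not sell tobacco products → Small Business Authorization not required.
Sec. 11-7. employees 34 ≤ 43 → Compliance Registration not required.
Sec. 11-8. employees 34 < 55; sells goods at retail; seating 132 ≤ 150 → Large Employer License not required.
Sec. 11-9. revenue $1,600,000 > $1,250,000 → Small Business Registration not required.
Sec. 11-10. seating 132 < 138 → Commercial Permit not required.

None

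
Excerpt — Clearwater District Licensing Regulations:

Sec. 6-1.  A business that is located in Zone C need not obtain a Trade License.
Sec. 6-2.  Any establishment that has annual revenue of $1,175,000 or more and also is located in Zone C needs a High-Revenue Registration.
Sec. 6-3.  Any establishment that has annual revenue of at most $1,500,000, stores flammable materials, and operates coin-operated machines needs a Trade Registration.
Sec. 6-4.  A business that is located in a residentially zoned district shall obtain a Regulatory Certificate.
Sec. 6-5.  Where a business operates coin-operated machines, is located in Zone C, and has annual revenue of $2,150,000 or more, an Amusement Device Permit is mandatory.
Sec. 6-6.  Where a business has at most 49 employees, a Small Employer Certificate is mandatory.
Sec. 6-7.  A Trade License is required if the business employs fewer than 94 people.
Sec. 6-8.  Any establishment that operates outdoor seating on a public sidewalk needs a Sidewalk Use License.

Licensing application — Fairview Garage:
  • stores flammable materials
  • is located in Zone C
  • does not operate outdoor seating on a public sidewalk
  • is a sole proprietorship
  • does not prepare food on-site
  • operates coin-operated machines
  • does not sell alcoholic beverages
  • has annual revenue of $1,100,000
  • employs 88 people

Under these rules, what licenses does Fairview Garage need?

Sec. 6-1. is located in Zone C → exempt from Trade License.
Sec. 6-2. revenue $1,100,000 < $1,175,000; is located in Zone C → High-Revenue Registration not required.
Sec. 6-3. revenue $1,100,000 ≤ $1,500,000; stores flammable materials; operates coin-operated machines → Trade Registration required.
Sec. 6-4. is located in Zone C (not: is located in a residentially zoned district) → Regulatory Certificate not required.
Sec. 6-5. operates coin-operated machines; is located in Zone C; revenue $1,100,000 < $2,150,000 → Amusement Device Permit not required.
Sec. 6-6. employees 88 > 49 → Small Employer Certificate not required.
Sec. 6-7. employees 88 < 94 → Trade License required.
Sec. 6-8. does not operate outdoor seating on a public sidewalk → Sidewalk Use License not required.

Trade Registration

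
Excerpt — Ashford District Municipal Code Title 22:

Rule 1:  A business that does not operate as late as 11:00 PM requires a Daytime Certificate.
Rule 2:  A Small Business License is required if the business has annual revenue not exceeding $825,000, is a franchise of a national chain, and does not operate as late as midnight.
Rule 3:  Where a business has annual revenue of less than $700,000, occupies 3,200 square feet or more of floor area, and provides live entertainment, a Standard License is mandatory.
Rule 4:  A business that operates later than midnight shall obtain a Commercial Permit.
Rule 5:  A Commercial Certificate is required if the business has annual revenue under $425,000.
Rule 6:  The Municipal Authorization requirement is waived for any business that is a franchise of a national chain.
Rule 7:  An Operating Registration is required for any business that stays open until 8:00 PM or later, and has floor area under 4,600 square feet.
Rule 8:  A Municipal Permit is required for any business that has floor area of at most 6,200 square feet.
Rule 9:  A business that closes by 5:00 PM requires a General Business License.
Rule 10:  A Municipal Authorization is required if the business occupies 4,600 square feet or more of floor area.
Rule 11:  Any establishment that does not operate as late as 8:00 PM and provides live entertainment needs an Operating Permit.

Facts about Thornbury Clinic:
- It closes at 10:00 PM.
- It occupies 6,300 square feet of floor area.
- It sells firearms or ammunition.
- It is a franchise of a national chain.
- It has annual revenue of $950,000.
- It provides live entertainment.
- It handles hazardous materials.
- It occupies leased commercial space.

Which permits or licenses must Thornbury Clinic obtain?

Rule 1: closes 10:00 PM, at/before 11:00 PM → Daytime Certificate required.
Rule 2: revenue $950,000 > $825,000; is a franchise of a national chain; closes 10:00 PM, at/before midnight → Small Business License not required.
Rule 3: revenue $950,000 ≥ $700,000; floor area 6,300 square feet ≥ 3,200 square feet; provides live entertainment → Standard License not required.
Rule 4: closes 10:00 PM, at/before midnight → Commercial Permit not required.
Rule 5: revenue $950,000 ≥ $425,000 → Commercial Certificate not required.
Rule 6: is a franchise of a national chain → exempt from Municipal Authorization.
Rule 7: closes 10:00 PM, after 8:00 PM; floor area 6,300 square feet ≥ 4,600 square feet → Operating Registration not required.
Rule 8: floor area 6,300 square feet > 6,200 square feet → Municipal Permit not required.
Rule 9: closes 10:00 PM, after 5:00 PM → General Business License not required.
Rule 10: floor area 6,300 square feet ≥ 4,600 square feet → Municipal Authorization required.
Rule 11: closes 10:00 PM, after 8:00 PM; provides live entertainment → Operating Permit not required.

Daytime Certificate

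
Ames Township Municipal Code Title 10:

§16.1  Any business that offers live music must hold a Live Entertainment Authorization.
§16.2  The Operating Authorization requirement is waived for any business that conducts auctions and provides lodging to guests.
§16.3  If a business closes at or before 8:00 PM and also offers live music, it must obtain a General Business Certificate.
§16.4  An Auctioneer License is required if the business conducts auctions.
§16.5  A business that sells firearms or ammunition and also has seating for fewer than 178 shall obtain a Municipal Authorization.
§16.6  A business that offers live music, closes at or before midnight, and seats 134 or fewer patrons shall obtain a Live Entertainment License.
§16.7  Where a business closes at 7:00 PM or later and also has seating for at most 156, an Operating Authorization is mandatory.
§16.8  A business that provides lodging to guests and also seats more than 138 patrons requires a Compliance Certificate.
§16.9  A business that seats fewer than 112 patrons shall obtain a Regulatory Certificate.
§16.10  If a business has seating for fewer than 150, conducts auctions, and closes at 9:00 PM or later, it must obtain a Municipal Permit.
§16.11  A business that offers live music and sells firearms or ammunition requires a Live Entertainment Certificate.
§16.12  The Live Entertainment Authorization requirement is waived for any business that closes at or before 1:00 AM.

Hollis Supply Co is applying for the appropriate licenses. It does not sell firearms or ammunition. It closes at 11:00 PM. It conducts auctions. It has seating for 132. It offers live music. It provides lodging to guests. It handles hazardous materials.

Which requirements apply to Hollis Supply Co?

§16.1 offers live music → Live Entertainment Authorization required.
§16.2 conducts auctions; provides lodging to guests → exempt from Operating Authorization.
§16.3 closes 11:00 PM, after 8:00 PM; offers live music → General Business Certificate not required.
§16.4 conducts auctions → Auctioneer License required.
§16.5 does not sell firearms or ammunition; seating 132 < 178 → Municipal Authorization not required.
§16.6 offers live music; closes 11:00 PM, at/before midnight; seating 132 ≤ 134 → Live Entertainment License required.
§16.7 closes 11:00 PM, after 7:00 PM; seating 132 ≤ 156 → Operating Authorization required.
§16.8 provides lodging to guests; seating 132 ≤ 138 → Compliance Certificate not required.
§16.9 seating 132 ≥ 112 → Regulatory Certificate not required.
§16.10 seating 132 < 150; conducts auctions; closes 11:00 PM, after 9:00 PM → Municipal Permit required.
§16.11 offers live music; does not sell firearms or ammunition → Live Entertainment Certificate not required.
§16.12 closes 11:00 PM, at/before 1:00 AM → exempt from Live Entertainment Authorization.

Auctioneer License, Live Entertainment License, Municipal Permit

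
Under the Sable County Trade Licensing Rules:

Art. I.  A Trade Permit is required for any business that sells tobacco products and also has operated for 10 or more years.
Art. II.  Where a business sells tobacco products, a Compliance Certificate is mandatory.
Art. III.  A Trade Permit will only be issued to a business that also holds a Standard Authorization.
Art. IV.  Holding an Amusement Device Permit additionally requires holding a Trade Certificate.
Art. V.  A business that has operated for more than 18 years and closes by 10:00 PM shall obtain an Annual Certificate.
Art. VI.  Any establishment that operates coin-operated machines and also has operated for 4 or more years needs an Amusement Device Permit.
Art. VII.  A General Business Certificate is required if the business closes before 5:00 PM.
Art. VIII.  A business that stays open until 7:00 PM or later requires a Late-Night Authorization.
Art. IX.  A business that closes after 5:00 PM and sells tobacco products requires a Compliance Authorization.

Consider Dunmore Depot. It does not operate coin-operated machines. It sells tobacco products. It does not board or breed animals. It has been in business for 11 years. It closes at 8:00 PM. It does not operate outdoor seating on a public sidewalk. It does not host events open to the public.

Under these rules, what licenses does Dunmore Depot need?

Compliance Authorization, Compliance Certificate, Late-Night Authorization, Standard Authorization, Trade Permit

Art. I. sells tobacco products; years in business 11 ≥ 10 → Trade Permit required.
Art. II. sells tobacco products → Compliance Certificate required.
Art. III. Trade Permit is required → Standard Authorization also required.
Art. IV. Amusement Device Permit is not required → no effect.
Art. V. years in business 11 ≤ 18; closes 8:00 PM, at/before 10:00 PM → Annual Certificate not required.
Art. VI. does not operate coin-operated machines; years in business 11 ≥ 4 → Amusement Device Permit not required.
Art. VII. closes 8:00 PM, after 5:00 PM → General Business Certificate not required.
Art. VIII. closes 8:00 PM, after 7:00 PM → Late-Night Authorization required.
Art. IX. closes 8:00 PM, after 5:00 PM; sells tobacco products → Compliance Authorization required.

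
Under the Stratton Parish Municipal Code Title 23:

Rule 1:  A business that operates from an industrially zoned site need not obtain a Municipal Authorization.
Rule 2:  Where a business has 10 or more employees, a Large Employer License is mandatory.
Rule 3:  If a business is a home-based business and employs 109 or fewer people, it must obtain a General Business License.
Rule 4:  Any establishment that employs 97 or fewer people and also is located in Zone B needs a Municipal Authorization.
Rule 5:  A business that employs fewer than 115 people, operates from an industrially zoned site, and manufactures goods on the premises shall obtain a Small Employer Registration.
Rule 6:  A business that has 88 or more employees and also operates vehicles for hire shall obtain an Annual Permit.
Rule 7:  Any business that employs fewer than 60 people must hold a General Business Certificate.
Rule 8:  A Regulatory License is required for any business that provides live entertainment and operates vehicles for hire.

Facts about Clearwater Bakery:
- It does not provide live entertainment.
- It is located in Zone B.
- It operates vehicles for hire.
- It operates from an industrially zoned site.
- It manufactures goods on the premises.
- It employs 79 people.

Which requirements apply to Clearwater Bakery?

Rule 1: operates from an industrially zoned site → exempt from Municipal Authorization.
Rule 2: employees 79 ≥ 10 → Large Employer License required.
Rule 3: operates from an industrially zoned site (not: is a home-based business); employees 79 ≤ 109 → General Business License not required.
Rule 4: employees 79 ≤ 97; is located in Zone B → Municipal Authorization required.
Rule 5: employees 79 < 115; operates from an industrially zoned site; manufactures goods on the premises → Small Employer Registration required.
Rule 6: employees 79 < 88; operates vehicles for hire → Annual Permit not required.
Rule 7: employees 79 ≥ 60 → General Business Certificate not required.
Rule 8: does not provide live entertainment; operates vehicles for hire → Regulatory License not required.

Large Employer License, Small Employer Registration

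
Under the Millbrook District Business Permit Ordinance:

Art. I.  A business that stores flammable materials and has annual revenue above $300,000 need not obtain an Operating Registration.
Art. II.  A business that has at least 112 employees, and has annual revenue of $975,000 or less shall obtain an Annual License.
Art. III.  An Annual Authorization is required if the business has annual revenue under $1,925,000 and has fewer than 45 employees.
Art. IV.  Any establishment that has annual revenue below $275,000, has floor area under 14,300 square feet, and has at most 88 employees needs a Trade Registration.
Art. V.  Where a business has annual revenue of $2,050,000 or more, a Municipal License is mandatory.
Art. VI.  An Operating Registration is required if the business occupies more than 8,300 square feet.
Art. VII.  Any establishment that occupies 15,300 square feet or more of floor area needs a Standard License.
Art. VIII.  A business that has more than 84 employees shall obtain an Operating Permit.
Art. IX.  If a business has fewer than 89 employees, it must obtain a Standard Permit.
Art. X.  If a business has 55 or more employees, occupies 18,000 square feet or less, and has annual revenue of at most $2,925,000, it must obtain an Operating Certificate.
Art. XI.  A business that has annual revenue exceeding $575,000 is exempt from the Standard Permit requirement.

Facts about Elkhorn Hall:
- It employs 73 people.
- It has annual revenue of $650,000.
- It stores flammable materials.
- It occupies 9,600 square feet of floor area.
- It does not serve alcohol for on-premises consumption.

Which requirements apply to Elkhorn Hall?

Operating Certificate

Art. I. stores flammable materials; revenue $650,000 > $300,000 → exempt from Operating Registration.
Art. II. employees 73 < 112; revenue $650,000 ≤ $975,000 → Annual License not required.
Art. III. revenue $650,000 < $1,925,000; employees 73 ≥ 45 → Annual Authorization not required.
Art. IV. revenue $650,000 ≥ $275,000; floor area 9,600 square feet < 14,300 square feet; employees 73 ≤ 88 → Trade Registration not required.
Art. V. revenue $650,000 < $2,050,000 → Municipal License not required.
Art. VI. floor area 9,600 square feet > 8,300 square feet → Operating Registration required.
Art. VII. floor area 9,600 square feet < 15,300 square feet → Standard License not required.
Art. VIII. employees 73 ≤ 84 → Operating Permit not required.
Art. IX. employees 73 < 89 → Standard Permit required.
Art. X. employees 73 ≥ 55; floor area 9,600 square feet ≤ 18,000 square feet; revenue $650,000 ≤ $2,925,000 → Operating Certificate required.
Art. XI. revenue $650,000 > $575,000 → exempt from Standard Permit.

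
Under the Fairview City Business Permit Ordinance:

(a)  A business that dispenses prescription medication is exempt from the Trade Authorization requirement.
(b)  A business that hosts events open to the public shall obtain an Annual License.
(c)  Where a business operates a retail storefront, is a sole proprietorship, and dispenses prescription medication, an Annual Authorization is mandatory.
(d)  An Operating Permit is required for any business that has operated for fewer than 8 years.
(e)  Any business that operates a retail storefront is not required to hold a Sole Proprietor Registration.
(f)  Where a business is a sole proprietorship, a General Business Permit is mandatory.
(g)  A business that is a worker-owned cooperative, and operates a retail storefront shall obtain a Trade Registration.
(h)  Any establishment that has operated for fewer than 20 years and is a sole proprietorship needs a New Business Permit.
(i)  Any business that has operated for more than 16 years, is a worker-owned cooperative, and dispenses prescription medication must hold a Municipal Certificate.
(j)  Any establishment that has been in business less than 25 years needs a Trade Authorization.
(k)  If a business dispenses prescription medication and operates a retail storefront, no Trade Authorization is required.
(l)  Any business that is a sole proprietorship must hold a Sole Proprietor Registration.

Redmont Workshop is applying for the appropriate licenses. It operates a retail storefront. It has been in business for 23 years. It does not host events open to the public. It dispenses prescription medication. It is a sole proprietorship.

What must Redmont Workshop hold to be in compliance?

Annual Authorization, General Business Permit

(a) dispenses prescription medication → exempt from Trade Authorization.
(b) does not host events open to the public → Annual License not required.
(c) operates a retail storefront; is a sole proprietorship; dispenses prescription medication → Annual Authorization required.
(d) years in business 23 ≥ 8 → Operating Permit not required.
(e) operates a retail storefront → exempt from Sole Proprietor Registration.
(f) is a sole proprietorship → General Business Permit required.
(g) is a sole proprietorship (not: is a worker-owned cooperative); operates a retail storefront → Trade Registration not required.
(h) years in business 23 ≥ 20; is a sole proprietorship → New Business Permit not required.
(i) years in business 23 > 16; is a sole proprietorship (not: is a worker-owned cooperative); dispenses prescription medication → Municipal Certificate not required.
(j) years in business 23 < 25 → Trade Authorization required.
(k) dispenses prescription medication; operates a retail storefront → exempt from Trade Authorization.
(l) is a sole proprietorship → Sole Proprietor Registration required.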